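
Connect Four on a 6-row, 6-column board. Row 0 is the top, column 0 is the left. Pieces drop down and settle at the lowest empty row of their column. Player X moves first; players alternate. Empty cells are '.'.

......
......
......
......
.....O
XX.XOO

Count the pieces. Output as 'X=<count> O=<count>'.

X=3 O=3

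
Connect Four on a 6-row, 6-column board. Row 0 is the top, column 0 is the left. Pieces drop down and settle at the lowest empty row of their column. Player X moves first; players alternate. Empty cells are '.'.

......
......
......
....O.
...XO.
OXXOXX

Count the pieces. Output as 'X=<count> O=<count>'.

X=5 O=4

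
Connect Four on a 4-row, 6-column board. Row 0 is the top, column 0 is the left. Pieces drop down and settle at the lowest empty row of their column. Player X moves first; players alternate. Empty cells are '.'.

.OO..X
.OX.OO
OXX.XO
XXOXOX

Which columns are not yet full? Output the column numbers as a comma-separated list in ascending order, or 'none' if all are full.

col 0: top cell = '.' → open
col 1: top cell = 'O' → FULL
col 2: top cell = 'O' → FULL
col 3: top cell = '.' → open
col 4: top cell = '.' → open
col 5: top cell = 'X' → FULL

Answer: 0,3,4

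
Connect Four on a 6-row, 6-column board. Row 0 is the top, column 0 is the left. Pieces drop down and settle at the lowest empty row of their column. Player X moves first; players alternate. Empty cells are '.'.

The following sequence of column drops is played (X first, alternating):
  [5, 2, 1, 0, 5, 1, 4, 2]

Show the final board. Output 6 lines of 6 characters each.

Move 1: X drops in col 5, lands at row 5
Move 2: O drops in col 2, lands at row 5
Move 3: X drops in col 1, lands at row 5
Move 4: O drops in col 0, lands at row 5
Move 5: X drops in col 5, lands at row 4
Move 6: O drops in col 1, lands at row 4
Move 7: X drops in col 4, lands at row 5
Move 8: O drops in col 2, lands at row 4

Answer: ......
......
......
......
.OO..X
OXO.XX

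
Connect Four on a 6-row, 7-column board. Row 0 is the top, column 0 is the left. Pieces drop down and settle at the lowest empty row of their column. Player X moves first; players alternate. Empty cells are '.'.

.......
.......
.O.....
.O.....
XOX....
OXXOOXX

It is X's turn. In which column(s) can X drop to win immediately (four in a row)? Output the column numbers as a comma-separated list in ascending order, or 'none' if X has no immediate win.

col 0: drop X → no win
col 1: drop X → no win
col 2: drop X → no win
col 3: drop X → no win
col 4: drop X → no win
col 5: drop X → no win
col 6: drop X → no win

Answer: none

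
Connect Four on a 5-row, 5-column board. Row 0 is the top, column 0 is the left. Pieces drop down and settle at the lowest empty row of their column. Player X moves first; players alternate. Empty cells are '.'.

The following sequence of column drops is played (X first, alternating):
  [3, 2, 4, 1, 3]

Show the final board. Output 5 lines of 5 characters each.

Answer: .....
.....
.....
...X.
.OOXX

Derivation:
Move 1: X drops in col 3, lands at row 4
Move 2: O drops in col 2, lands at row 4
Move 3: X drops in col 4, lands at row 4
Move 4: O drops in col 1, lands at row 4
Move 5: X drops in col 3, lands at row 3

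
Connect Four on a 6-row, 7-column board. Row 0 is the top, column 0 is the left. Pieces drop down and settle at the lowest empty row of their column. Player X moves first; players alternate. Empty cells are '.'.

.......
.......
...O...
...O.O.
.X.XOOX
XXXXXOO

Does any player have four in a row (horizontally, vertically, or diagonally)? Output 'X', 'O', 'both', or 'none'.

X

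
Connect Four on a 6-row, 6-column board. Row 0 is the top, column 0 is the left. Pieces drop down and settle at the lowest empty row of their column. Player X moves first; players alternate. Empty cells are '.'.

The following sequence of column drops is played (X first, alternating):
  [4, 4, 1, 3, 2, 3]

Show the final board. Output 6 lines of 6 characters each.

Answer: ......
......
......
......
...OO.
.XXOX.

Derivation:
Move 1: X drops in col 4, lands at row 5
Move 2: O drops in col 4, lands at row 4
Move 3: X drops in col 1, lands at row 5
Move 4: O drops in col 3, lands at row 5
Move 5: X drops in col 2, lands at row 5
Move 6: O drops in col 3, lands at row 4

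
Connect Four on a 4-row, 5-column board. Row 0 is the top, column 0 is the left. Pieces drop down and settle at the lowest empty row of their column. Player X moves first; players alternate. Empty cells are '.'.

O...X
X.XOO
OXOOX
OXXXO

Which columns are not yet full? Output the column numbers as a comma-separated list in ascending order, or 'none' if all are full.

Answer: 1,2,3

Derivation:
col 0: top cell = 'O' → FULL
col 1: top cell = '.' → open
col 2: top cell = '.' → open
col 3: top cell = '.' → open
col 4: top cell = 'X' → FULL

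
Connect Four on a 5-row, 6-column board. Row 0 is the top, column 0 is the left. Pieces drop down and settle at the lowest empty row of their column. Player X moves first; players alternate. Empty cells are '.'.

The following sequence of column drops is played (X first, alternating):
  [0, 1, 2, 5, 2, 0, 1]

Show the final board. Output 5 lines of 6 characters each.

Move 1: X drops in col 0, lands at row 4
Move 2: O drops in col 1, lands at row 4
Move 3: X drops in col 2, lands at row 4
Move 4: O drops in col 5, lands at row 4
Move 5: X drops in col 2, lands at row 3
Move 6: O drops in col 0, lands at row 3
Move 7: X drops in col 1, lands at row 3

Answer: ......
......
......
OXX...
XOX..O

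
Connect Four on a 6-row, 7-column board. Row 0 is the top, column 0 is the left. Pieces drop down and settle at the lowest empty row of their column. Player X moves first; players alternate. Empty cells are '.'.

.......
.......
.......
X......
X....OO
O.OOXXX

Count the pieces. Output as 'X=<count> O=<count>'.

X=5 O=5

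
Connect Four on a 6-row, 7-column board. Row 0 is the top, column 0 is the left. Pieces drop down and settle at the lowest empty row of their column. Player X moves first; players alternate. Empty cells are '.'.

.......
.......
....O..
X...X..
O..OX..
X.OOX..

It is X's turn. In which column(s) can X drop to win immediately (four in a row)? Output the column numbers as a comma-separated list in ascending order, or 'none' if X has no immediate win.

Answer: none

Derivation:
col 0: drop X → no win
col 1: drop X → no win
col 2: drop X → no win
col 3: drop X → no win
col 4: drop X → no win
col 5: drop X → no win
col 6: drop X → no win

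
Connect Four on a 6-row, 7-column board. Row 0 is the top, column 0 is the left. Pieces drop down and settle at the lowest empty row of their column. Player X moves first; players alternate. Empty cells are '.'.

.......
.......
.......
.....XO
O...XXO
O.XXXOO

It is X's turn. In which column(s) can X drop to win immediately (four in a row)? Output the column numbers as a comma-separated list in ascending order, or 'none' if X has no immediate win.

Answer: 1,6

Derivation:
col 0: drop X → no win
col 1: drop X → WIN!
col 2: drop X → no win
col 3: drop X → no win
col 4: drop X → no win
col 5: drop X → no win
col 6: drop X → WIN!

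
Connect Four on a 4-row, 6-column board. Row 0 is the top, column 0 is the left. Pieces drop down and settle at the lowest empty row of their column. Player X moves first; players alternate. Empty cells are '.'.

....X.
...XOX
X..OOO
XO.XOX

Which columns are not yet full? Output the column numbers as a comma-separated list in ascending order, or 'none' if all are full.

Answer: 0,1,2,3,5

Derivation:
col 0: top cell = '.' → open
col 1: top cell = '.' → open
col 2: top cell = '.' → open
col 3: top cell = '.' → open
col 4: top cell = 'X' → FULL
col 5: top cell = '.' → open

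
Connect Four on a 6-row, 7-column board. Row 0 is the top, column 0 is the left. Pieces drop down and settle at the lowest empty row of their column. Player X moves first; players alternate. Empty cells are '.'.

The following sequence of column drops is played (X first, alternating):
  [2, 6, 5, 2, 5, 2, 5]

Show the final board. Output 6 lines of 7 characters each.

Move 1: X drops in col 2, lands at row 5
Move 2: O drops in col 6, lands at row 5
Move 3: X drops in col 5, lands at row 5
Move 4: O drops in col 2, lands at row 4
Move 5: X drops in col 5, lands at row 4
Move 6: O drops in col 2, lands at row 3
Move 7: X drops in col 5, lands at row 3

Answer: .......
.......
.......
..O..X.
..O..X.
..X..XO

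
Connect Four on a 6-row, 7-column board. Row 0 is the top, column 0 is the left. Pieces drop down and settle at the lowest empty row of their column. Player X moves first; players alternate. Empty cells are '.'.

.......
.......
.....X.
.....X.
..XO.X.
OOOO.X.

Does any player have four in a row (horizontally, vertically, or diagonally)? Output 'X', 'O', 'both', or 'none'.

both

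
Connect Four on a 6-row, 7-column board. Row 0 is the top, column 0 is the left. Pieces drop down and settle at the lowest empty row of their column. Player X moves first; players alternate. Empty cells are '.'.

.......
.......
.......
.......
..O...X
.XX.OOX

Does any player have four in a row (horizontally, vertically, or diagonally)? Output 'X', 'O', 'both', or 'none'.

none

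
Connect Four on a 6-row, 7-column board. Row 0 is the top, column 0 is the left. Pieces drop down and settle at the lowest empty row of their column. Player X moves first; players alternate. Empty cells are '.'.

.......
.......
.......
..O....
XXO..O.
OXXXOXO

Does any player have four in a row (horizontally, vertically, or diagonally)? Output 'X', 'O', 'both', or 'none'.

none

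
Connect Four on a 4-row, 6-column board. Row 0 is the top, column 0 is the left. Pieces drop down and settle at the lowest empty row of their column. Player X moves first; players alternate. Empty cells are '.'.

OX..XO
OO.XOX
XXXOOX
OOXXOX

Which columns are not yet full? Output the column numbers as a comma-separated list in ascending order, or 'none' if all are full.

Answer: 2,3

Derivation:
col 0: top cell = 'O' → FULL
col 1: top cell = 'X' → FULL
col 2: top cell = '.' → open
col 3: top cell = '.' → open
col 4: top cell = 'X' → FULL
col 5: top cell = 'O' → FULL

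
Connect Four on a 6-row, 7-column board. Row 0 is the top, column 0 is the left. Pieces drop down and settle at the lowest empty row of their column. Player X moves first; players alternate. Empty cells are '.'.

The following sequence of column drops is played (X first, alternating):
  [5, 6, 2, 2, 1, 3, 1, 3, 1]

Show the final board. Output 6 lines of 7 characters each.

Move 1: X drops in col 5, lands at row 5
Move 2: O drops in col 6, lands at row 5
Move 3: X drops in col 2, lands at row 5
Move 4: O drops in col 2, lands at row 4
Move 5: X drops in col 1, lands at row 5
Move 6: O drops in col 3, lands at row 5
Move 7: X drops in col 1, lands at row 4
Move 8: O drops in col 3, lands at row 4
Move 9: X drops in col 1, lands at row 3

Answer: .......
.......
.......
.X.....
.XOO...
.XXO.XO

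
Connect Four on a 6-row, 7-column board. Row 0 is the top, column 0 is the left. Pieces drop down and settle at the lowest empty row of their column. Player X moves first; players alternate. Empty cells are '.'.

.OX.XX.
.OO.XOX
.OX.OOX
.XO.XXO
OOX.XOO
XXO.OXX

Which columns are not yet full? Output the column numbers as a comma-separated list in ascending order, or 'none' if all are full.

Answer: 0,3,6

Derivation:
col 0: top cell = '.' → open
col 1: top cell = 'O' → FULL
col 2: top cell = 'X' → FULL
col 3: top cell = '.' → open
col 4: top cell = 'X' → FULL
col 5: top cell = 'X' → FULL
col 6: top cell = '.' → open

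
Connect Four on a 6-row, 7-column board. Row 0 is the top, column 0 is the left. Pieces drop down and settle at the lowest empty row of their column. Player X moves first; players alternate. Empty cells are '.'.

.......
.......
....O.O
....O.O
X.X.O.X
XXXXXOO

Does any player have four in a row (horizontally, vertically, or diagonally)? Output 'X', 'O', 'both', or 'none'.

X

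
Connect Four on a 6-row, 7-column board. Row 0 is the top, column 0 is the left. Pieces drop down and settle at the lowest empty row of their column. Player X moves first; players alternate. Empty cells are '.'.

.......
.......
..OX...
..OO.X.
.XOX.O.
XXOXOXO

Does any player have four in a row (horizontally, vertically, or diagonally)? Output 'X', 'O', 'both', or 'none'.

O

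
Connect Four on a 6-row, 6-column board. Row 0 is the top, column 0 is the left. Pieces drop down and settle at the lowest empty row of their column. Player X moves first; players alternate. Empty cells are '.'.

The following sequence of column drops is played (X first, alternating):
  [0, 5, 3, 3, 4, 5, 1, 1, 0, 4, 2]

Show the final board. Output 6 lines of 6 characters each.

Move 1: X drops in col 0, lands at row 5
Move 2: O drops in col 5, lands at row 5
Move 3: X drops in col 3, lands at row 5
Move 4: O drops in col 3, lands at row 4
Move 5: X drops in col 4, lands at row 5
Move 6: O drops in col 5, lands at row 4
Move 7: X drops in col 1, lands at row 5
Move 8: O drops in col 1, lands at row 4
Move 9: X drops in col 0, lands at row 4
Move 10: O drops in col 4, lands at row 4
Move 11: X drops in col 2, lands at row 5

Answer: ......
......
......
......
XO.OOO
XXXXXO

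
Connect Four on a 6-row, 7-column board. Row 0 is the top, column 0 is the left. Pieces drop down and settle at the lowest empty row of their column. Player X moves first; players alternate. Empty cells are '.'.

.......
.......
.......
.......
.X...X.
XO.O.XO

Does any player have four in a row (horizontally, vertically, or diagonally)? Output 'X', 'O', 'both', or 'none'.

none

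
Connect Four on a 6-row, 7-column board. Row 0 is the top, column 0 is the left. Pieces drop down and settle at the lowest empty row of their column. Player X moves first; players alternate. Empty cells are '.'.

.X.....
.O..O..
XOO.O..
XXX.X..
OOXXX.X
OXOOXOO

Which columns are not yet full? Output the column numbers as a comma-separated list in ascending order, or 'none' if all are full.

Answer: 0,2,3,4,5,6

Derivation:
col 0: top cell = '.' → open
col 1: top cell = 'X' → FULL
col 2: top cell = '.' → open
col 3: top cell = '.' → open
col 4: top cell = '.' → open
col 5: top cell = '.' → open
col 6: top cell = '.' → open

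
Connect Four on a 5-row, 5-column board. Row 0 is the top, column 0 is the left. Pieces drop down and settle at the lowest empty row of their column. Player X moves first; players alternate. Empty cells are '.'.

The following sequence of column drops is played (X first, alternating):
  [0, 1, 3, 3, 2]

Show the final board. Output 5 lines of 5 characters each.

Move 1: X drops in col 0, lands at row 4
Move 2: O drops in col 1, lands at row 4
Move 3: X drops in col 3, lands at row 4
Move 4: O drops in col 3, lands at row 3
Move 5: X drops in col 2, lands at row 4

Answer: .....
.....
.....
...O.
XOXX.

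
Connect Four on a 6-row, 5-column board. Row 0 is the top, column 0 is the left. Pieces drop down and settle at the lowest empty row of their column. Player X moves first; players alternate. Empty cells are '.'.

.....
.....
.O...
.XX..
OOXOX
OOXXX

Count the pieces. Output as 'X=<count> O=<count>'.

X=7 O=6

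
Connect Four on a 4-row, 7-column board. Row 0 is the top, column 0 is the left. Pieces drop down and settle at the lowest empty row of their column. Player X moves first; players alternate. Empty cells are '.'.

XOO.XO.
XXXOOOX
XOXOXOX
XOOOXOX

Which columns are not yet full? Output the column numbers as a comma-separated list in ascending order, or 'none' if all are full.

col 0: top cell = 'X' → FULL
col 1: top cell = 'O' → FULL
col 2: top cell = 'O' → FULL
col 3: top cell = '.' → open
col 4: top cell = 'X' → FULL
col 5: top cell = 'O' → FULL
col 6: top cell = '.' → open

Answer: 3,6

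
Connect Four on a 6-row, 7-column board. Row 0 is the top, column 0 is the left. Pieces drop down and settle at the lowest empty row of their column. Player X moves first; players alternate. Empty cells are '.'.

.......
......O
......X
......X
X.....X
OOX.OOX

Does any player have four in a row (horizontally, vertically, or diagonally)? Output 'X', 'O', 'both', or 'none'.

X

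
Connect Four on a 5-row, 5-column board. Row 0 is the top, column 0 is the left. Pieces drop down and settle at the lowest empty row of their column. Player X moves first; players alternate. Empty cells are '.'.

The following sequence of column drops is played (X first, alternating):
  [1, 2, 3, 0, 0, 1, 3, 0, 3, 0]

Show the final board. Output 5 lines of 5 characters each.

Answer: .....
O....
O..X.
XO.X.
OXOX.

Derivation:
Move 1: X drops in col 1, lands at row 4
Move 2: O drops in col 2, lands at row 4
Move 3: X drops in col 3, lands at row 4
Move 4: O drops in col 0, lands at row 4
Move 5: X drops in col 0, lands at row 3
Move 6: O drops in col 1, lands at row 3
Move 7: X drops in col 3, lands at row 3
Move 8: O drops in col 0, lands at row 2
Move 9: X drops in col 3, lands at row 2
Move 10: O drops in col 0, lands at row 1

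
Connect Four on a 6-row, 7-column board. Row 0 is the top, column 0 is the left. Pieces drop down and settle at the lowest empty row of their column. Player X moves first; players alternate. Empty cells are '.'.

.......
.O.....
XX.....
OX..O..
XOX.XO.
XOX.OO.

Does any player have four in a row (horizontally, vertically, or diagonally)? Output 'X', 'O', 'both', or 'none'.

none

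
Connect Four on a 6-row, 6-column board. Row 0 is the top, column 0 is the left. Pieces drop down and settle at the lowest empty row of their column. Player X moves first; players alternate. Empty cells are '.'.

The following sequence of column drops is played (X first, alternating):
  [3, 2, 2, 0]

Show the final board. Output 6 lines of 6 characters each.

Move 1: X drops in col 3, lands at row 5
Move 2: O drops in col 2, lands at row 5
Move 3: X drops in col 2, lands at row 4
Move 4: O drops in col 0, lands at row 5

Answer: ......
......
......
......
..X...
O.OX..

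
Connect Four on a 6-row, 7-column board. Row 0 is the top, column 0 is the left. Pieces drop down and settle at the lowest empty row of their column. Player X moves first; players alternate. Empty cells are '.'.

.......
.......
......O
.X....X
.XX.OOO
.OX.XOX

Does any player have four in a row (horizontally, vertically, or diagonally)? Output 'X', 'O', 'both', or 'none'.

none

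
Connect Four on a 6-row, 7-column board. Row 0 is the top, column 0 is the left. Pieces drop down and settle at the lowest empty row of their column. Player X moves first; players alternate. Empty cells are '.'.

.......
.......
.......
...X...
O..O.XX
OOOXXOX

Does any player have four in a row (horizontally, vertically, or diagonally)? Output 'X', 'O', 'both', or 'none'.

none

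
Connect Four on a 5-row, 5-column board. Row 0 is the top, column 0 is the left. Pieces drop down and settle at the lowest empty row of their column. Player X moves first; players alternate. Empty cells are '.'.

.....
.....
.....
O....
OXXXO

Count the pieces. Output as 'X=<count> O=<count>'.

X=3 O=3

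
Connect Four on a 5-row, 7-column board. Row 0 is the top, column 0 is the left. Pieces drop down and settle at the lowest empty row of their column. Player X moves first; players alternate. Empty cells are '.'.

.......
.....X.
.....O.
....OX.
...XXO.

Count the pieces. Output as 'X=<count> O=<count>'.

X=4 O=3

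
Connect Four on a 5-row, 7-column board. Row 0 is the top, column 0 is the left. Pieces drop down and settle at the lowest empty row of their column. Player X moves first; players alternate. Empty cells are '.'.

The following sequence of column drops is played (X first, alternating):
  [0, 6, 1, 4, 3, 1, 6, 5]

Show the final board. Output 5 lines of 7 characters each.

Move 1: X drops in col 0, lands at row 4
Move 2: O drops in col 6, lands at row 4
Move 3: X drops in col 1, lands at row 4
Move 4: O drops in col 4, lands at row 4
Move 5: X drops in col 3, lands at row 4
Move 6: O drops in col 1, lands at row 3
Move 7: X drops in col 6, lands at row 3
Move 8: O drops in col 5, lands at row 4

Answer: .......
.......
.......
.O....X
XX.XOOO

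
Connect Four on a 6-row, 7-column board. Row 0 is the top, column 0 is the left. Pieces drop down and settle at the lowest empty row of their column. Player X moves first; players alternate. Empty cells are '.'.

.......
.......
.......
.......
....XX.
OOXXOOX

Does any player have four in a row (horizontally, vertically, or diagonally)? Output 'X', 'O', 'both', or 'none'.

none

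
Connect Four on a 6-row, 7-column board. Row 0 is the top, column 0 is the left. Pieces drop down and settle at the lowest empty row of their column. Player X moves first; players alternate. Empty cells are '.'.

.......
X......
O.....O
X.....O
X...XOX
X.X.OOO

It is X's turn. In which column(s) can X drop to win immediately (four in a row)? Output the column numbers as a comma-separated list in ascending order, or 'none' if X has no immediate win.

Answer: none

Derivation:
col 0: drop X → no win
col 1: drop X → no win
col 2: drop X → no win
col 3: drop X → no win
col 4: drop X → no win
col 5: drop X → no win
col 6: drop X → no win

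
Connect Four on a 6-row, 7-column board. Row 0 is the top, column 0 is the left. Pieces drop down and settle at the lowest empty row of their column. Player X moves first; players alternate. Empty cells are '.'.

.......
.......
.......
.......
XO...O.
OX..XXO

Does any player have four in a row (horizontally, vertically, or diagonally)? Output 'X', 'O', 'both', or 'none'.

none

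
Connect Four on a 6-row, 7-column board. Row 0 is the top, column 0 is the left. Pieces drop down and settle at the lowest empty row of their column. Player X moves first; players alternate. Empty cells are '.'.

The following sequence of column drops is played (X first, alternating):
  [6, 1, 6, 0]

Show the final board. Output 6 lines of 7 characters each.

Answer: .......
.......
.......
.......
......X
OO....X

Derivation:
Move 1: X drops in col 6, lands at row 5
Move 2: O drops in col 1, lands at row 5
Move 3: X drops in col 6, lands at row 4
Move 4: O drops in col 0, lands at row 5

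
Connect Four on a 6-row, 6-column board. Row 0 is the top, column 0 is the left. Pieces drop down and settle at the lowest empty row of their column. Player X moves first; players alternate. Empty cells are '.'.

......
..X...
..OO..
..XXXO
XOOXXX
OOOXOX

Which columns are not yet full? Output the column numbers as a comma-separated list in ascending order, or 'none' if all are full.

col 0: top cell = '.' → open
col 1: top cell = '.' → open
col 2: top cell = '.' → open
col 3: top cell = '.' → open
col 4: top cell = '.' → open
col 5: top cell = '.' → open

Answer: 0,1,2,3,4,5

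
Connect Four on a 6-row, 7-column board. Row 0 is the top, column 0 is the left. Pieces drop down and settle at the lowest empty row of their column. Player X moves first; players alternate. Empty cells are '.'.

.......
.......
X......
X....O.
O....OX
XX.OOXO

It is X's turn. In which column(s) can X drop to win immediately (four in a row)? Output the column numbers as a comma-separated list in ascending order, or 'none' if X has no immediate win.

col 0: drop X → no win
col 1: drop X → no win
col 2: drop X → no win
col 3: drop X → no win
col 4: drop X → no win
col 5: drop X → no win
col 6: drop X → no win

Answer: none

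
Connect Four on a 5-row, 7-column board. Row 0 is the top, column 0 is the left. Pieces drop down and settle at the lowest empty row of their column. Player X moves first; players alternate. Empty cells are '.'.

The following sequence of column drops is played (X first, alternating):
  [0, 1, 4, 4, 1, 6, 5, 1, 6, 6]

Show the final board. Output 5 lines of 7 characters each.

Move 1: X drops in col 0, lands at row 4
Move 2: O drops in col 1, lands at row 4
Move 3: X drops in col 4, lands at row 4
Move 4: O drops in col 4, lands at row 3
Move 5: X drops in col 1, lands at row 3
Move 6: O drops in col 6, lands at row 4
Move 7: X drops in col 5, lands at row 4
Move 8: O drops in col 1, lands at row 2
Move 9: X drops in col 6, lands at row 3
Move 10: O drops in col 6, lands at row 2

Answer: .......
.......
.O....O
.X..O.X
XO..XXO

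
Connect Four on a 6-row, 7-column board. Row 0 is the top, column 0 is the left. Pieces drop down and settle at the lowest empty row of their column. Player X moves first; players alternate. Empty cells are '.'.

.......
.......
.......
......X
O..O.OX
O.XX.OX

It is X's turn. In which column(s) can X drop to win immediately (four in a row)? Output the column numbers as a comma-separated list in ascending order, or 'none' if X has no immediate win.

col 0: drop X → no win
col 1: drop X → no win
col 2: drop X → no win
col 3: drop X → no win
col 4: drop X → no win
col 5: drop X → no win
col 6: drop X → WIN!

Answer: 6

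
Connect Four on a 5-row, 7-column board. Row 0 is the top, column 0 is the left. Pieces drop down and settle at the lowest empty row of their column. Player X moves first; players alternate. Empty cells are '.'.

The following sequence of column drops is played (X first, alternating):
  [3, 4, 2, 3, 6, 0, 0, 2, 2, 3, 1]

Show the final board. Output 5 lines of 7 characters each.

Answer: .......
.......
..XO...
X.OO...
OXXXO.X

Derivation:
Move 1: X drops in col 3, lands at row 4
Move 2: O drops in col 4, lands at row 4
Move 3: X drops in col 2, lands at row 4
Move 4: O drops in col 3, lands at row 3
Move 5: X drops in col 6, lands at row 4
Move 6: O drops in col 0, lands at row 4
Move 7: X drops in col 0, lands at row 3
Move 8: O drops in col 2, lands at row 3
Move 9: X drops in col 2, lands at row 2
Move 10: O drops in col 3, lands at row 2
Move 11: X drops in col 1, lands at row 4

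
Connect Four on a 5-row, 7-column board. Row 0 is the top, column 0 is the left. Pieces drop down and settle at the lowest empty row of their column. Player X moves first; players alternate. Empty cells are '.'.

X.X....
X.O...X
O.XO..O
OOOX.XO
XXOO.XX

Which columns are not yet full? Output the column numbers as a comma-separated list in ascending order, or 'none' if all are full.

Answer: 1,3,4,5,6

Derivation:
col 0: top cell = 'X' → FULL
col 1: top cell = '.' → open
col 2: top cell = 'X' → FULL
col 3: top cell = '.' → open
col 4: top cell = '.' → open
col 5: top cell = '.' → open
col 6: top cell = '.' → open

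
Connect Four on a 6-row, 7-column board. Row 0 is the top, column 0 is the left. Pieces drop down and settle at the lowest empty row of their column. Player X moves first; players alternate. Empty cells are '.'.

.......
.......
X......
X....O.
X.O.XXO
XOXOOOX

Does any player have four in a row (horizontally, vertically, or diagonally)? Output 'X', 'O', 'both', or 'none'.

X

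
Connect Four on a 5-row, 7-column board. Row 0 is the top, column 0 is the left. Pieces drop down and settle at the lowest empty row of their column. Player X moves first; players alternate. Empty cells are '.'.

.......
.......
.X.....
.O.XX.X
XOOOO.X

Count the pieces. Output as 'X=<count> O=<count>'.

X=6 O=5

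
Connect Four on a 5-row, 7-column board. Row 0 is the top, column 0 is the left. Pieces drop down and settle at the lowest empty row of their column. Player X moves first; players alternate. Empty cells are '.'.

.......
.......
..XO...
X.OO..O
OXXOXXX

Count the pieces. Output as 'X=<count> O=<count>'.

X=7 O=6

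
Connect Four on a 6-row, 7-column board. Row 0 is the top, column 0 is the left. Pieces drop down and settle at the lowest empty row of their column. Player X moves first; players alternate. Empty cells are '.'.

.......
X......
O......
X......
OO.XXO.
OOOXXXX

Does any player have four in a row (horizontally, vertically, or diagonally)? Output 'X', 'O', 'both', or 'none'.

X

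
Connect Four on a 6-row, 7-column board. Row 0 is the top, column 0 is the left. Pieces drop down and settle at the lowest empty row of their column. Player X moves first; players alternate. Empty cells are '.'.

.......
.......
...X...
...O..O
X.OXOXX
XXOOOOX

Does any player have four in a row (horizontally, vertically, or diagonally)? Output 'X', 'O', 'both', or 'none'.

O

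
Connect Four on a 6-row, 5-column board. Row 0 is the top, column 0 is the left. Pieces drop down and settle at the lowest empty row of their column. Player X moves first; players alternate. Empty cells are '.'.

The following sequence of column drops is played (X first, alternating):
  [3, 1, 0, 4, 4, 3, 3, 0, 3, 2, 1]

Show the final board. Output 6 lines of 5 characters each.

Answer: .....
.....
...X.
...X.
OX.OX
XOOXO

Derivation:
Move 1: X drops in col 3, lands at row 5
Move 2: O drops in col 1, lands at row 5
Move 3: X drops in col 0, lands at row 5
Move 4: O drops in col 4, lands at row 5
Move 5: X drops in col 4, lands at row 4
Move 6: O drops in col 3, lands at row 4
Move 7: X drops in col 3, lands at row 3
Move 8: O drops in col 0, lands at row 4
Move 9: X drops in col 3, lands at row 2
Move 10: O drops in col 2, lands at row 5
Move 11: X drops in col 1, lands at row 4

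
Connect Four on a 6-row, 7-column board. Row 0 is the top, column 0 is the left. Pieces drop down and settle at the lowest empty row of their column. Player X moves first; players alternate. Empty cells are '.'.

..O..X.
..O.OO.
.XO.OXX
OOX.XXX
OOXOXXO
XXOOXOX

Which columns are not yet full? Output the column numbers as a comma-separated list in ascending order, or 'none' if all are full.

Answer: 0,1,3,4,6

Derivation:
col 0: top cell = '.' → open
col 1: top cell = '.' → open
col 2: top cell = 'O' → FULL
col 3: top cell = '.' → open
col 4: top cell = '.' → open
col 5: top cell = 'X' → FULL
col 6: top cell = '.' → open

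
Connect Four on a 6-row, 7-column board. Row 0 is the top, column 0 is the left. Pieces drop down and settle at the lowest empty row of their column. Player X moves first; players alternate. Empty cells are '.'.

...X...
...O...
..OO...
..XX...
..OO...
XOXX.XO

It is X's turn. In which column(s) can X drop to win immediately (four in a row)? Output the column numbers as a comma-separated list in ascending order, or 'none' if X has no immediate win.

col 0: drop X → no win
col 1: drop X → no win
col 2: drop X → no win
col 4: drop X → WIN!
col 5: drop X → no win
col 6: drop X → no win

Answer: 4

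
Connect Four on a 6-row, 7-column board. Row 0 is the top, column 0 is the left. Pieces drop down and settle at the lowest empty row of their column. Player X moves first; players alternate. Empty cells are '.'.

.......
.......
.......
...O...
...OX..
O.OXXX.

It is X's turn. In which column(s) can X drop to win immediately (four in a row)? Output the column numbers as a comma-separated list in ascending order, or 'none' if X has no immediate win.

col 0: drop X → no win
col 1: drop X → no win
col 2: drop X → no win
col 3: drop X → no win
col 4: drop X → no win
col 5: drop X → no win
col 6: drop X → WIN!

Answer: 6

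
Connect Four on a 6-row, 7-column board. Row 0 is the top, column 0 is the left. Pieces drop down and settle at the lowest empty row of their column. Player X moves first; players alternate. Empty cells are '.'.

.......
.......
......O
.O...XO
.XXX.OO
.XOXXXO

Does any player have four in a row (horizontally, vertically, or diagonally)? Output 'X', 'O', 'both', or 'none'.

O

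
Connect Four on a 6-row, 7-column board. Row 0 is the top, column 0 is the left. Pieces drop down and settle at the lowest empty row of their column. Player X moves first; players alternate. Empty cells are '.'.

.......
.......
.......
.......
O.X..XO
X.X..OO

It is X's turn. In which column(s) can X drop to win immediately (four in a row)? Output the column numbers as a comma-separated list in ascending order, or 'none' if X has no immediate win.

Answer: none

Derivation:
col 0: drop X → no win
col 1: drop X → no win
col 2: drop X → no win
col 3: drop X → no win
col 4: drop X → no win
col 5: drop X → no win
col 6: drop X → no win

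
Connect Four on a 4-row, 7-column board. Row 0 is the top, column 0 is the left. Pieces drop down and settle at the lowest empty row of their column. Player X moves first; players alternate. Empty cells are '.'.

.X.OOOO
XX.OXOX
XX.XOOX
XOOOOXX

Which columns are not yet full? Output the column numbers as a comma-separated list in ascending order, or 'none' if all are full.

Answer: 0,2

Derivation:
col 0: top cell = '.' → open
col 1: top cell = 'X' → FULL
col 2: top cell = '.' → open
col 3: top cell = 'O' → FULL
col 4: top cell = 'O' → FULL
col 5: top cell = 'O' → FULL
col 6: top cell = 'O' → FULL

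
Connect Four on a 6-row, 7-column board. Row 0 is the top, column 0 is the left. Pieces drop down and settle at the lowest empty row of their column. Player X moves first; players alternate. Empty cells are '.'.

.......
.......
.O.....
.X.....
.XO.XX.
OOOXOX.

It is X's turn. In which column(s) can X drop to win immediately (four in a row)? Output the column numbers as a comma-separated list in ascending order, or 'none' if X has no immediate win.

col 0: drop X → no win
col 1: drop X → no win
col 2: drop X → no win
col 3: drop X → no win
col 4: drop X → no win
col 5: drop X → no win
col 6: drop X → no win

Answer: none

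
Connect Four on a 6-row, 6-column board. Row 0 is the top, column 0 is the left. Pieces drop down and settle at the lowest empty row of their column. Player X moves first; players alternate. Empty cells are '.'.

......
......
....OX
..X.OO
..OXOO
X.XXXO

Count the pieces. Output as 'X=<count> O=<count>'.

X=7 O=7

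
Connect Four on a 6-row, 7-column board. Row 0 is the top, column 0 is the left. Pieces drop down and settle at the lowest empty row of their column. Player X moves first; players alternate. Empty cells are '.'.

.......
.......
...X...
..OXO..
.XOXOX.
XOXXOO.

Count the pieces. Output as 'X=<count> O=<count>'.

X=8 O=7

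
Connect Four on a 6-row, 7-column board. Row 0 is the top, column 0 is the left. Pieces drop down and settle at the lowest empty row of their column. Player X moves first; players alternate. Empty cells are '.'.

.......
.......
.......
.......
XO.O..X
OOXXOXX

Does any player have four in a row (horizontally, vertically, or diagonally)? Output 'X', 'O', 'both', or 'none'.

none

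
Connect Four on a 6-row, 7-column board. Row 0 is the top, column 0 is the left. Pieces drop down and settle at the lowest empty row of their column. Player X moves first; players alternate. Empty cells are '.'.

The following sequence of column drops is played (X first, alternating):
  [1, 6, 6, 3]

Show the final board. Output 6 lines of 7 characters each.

Answer: .......
.......
.......
.......
......X
.X.O..O

Derivation:
Move 1: X drops in col 1, lands at row 5
Move 2: O drops in col 6, lands at row 5
Move 3: X drops in col 6, lands at row 4
Move 4: O drops in col 3, lands at row 5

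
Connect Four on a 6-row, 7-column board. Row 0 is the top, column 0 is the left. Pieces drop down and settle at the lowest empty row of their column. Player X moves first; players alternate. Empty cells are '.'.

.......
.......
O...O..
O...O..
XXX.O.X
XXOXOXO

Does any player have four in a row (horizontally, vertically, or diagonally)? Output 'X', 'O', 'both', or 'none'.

O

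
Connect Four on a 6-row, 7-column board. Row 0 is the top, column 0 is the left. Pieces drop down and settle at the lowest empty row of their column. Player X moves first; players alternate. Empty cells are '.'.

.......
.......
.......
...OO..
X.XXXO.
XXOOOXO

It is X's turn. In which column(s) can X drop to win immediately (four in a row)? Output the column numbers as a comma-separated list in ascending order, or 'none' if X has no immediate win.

col 0: drop X → no win
col 1: drop X → WIN!
col 2: drop X → no win
col 3: drop X → no win
col 4: drop X → no win
col 5: drop X → no win
col 6: drop X → no win

Answer: 1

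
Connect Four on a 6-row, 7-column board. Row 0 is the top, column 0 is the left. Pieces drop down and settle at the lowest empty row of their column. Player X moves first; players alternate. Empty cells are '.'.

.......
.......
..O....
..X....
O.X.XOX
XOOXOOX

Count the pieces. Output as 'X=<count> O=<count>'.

X=7 O=7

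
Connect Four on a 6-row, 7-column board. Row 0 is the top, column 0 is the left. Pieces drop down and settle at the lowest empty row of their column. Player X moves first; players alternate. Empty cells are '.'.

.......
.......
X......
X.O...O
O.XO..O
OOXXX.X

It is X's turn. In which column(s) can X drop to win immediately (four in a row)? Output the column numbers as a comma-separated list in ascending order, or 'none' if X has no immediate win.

col 0: drop X → no win
col 1: drop X → no win
col 2: drop X → no win
col 3: drop X → no win
col 4: drop X → no win
col 5: drop X → WIN!
col 6: drop X → no win

Answer: 5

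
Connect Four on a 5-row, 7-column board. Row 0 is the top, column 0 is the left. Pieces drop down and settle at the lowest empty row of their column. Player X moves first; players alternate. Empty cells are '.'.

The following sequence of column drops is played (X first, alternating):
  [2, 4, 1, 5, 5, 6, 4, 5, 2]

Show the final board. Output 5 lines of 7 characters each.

Answer: .......
.......
.....O.
..X.XX.
.XX.OOO

Derivation:
Move 1: X drops in col 2, lands at row 4
Move 2: O drops in col 4, lands at row 4
Move 3: X drops in col 1, lands at row 4
Move 4: O drops in col 5, lands at row 4
Move 5: X drops in col 5, lands at row 3
Move 6: O drops in col 6, lands at row 4
Move 7: X drops in col 4, lands at row 3
Move 8: O drops in col 5, lands at row 2
Move 9: X drops in col 2, lands at row 3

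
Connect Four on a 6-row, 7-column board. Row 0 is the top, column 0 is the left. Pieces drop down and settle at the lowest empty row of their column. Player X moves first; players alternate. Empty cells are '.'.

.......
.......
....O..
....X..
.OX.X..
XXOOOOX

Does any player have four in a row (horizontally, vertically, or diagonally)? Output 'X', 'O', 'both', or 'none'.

O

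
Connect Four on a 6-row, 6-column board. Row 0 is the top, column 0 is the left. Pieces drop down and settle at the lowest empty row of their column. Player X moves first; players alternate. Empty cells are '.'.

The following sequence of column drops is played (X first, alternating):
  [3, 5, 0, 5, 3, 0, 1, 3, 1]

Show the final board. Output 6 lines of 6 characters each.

Answer: ......
......
......
...O..
OX.X.O
XX.X.O

Derivation:
Move 1: X drops in col 3, lands at row 5
Move 2: O drops in col 5, lands at row 5
Move 3: X drops in col 0, lands at row 5
Move 4: O drops in col 5, lands at row 4
Move 5: X drops in col 3, lands at row 4
Move 6: O drops in col 0, lands at row 4
Move 7: X drops in col 1, lands at row 5
Move 8: O drops in col 3, lands at row 3
Move 9: X drops in col 1, lands at row 4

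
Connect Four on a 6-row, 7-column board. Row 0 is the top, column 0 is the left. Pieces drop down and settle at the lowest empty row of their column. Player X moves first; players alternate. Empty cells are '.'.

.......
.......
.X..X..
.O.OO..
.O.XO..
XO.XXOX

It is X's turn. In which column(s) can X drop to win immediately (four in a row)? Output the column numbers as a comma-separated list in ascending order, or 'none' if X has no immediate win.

col 0: drop X → no win
col 1: drop X → no win
col 2: drop X → no win
col 3: drop X → no win
col 4: drop X → no win
col 5: drop X → no win
col 6: drop X → no win

Answer: none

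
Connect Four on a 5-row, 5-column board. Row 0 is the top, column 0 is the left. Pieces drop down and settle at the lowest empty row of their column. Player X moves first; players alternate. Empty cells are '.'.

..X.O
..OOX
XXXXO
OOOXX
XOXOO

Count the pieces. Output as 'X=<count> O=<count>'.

X=10 O=10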